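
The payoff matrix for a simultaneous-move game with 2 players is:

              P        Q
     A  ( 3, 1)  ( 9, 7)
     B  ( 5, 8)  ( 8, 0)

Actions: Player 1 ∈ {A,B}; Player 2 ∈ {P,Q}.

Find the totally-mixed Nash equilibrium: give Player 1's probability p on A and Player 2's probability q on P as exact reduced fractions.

P1 indiff ⇒ q·3+(1-q)·9 = q·5+(1-q)·8 ⇒ q(-2) = (1-q)(-1) ⇒ q = 1/3
P2 indiff ⇒ p·1+(1-p)·8 = p·7+(1-p)·0 ⇒ p(-6) = (1-p)(-8) ⇒ p = 4/7

(p,q) = (4/7, 1/3)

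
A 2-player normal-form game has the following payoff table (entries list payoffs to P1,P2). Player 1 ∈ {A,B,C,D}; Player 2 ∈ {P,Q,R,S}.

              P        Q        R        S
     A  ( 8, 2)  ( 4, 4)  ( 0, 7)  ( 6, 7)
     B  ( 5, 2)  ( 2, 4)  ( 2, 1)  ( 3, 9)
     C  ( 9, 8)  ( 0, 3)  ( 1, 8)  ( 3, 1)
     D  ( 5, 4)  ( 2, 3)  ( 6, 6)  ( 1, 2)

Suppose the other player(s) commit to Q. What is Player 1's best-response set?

BR_1 = {A}

u_1(A vs Q) = 4
u_1(B vs Q) = 2
u_1(C vs Q) = 0
u_1(D vs Q) = 2
max payoff 4 at {A}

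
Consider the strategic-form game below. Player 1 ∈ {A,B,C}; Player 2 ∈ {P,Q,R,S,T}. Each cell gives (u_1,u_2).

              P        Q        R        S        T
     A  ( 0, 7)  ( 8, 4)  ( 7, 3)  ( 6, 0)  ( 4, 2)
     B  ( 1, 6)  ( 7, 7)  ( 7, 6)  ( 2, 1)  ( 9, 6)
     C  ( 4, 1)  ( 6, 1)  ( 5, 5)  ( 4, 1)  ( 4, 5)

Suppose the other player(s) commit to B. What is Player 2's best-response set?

P2 best: {Q}

u_2(P vs B) = 6
u_2(Q vs B) = 7
u_2(R vs B) = 6
u_2(S vs B) = 1
u_2(T vs B) = 6
max payoff 7 at {Q}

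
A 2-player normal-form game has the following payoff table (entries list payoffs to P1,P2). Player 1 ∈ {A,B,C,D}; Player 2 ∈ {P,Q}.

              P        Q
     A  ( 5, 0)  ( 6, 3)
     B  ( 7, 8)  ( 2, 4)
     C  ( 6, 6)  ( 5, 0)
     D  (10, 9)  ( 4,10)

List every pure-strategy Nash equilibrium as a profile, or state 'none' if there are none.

(A,P): not NE [P1→D gives 10>5; P2→Q gives 3>0]
(A,Q): NE
(B,P): not NE [P1→D gives 10>7]
(B,Q): not NE [P1→A gives 6>2; P2→P gives 8>4]
(C,P): not NE [P1→D gives 10>6]
(C,Q): not NE [P1→A gives 6>5; P2→P gives 6>0]
(D,P): not NE [P2→Q gives 10>9]
(D,Q): not NE [P1→A gives 6>4]

PSNE = {(A,Q)}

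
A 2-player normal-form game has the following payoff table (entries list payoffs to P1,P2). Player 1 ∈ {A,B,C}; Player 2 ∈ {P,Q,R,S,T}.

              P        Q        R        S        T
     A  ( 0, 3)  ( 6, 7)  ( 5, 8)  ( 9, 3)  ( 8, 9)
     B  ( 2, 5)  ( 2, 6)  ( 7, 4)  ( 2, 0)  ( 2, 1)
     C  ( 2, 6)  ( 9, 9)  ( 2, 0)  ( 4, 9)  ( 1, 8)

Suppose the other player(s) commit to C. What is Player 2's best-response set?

u_2(P vs C) = 6
u_2(Q vs C) = 9
u_2(R vs C) = 0
u_2(S vs C) = 9
u_2(T vs C) = 8
max payoff 9 at {Q,S}

BR_2 = {Q,S}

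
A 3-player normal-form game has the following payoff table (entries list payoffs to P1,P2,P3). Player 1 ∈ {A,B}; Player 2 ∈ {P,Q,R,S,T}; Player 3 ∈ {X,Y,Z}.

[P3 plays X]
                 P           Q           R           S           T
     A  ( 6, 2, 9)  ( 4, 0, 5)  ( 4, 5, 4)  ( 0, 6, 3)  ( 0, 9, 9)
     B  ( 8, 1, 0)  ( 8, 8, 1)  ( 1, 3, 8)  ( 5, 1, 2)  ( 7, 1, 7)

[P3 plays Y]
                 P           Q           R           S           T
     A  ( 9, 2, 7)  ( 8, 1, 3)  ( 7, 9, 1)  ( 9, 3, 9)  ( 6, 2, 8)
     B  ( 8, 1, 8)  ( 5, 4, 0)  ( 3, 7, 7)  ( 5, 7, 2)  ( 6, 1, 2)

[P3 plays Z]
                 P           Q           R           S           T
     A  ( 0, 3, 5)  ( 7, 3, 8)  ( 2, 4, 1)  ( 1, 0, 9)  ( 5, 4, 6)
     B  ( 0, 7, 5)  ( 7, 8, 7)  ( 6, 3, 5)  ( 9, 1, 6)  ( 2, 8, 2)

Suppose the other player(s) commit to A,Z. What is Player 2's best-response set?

u_2(P vs A,Z) = 3
u_2(Q vs A,Z) = 3
u_2(R vs A,Z) = 4
u_2(S vs A,Z) = 0
u_2(T vs A,Z) = 4
max payoff 4 at {R,T}

P2 best: {R,T}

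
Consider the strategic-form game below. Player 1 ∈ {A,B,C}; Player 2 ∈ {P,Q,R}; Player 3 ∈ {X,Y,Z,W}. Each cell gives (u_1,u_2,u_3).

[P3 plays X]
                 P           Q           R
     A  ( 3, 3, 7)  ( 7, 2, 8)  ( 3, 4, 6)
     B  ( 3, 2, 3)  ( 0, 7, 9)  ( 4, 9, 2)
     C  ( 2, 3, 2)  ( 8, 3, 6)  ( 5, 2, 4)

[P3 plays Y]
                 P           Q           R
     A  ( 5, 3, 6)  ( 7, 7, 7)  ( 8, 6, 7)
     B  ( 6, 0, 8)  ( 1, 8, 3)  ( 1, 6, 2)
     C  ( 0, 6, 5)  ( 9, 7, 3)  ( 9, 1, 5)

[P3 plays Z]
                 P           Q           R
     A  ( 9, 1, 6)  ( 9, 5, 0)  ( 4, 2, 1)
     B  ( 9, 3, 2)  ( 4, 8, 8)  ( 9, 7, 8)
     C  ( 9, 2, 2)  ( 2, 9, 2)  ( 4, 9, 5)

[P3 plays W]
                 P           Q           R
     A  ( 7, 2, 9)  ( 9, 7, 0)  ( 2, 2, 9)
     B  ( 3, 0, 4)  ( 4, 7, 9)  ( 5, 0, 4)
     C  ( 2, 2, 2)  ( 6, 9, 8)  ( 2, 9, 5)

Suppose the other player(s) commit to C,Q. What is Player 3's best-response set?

u_3(X vs C,Q) = 6
u_3(Y vs C,Q) = 3
u_3(Z vs C,Q) = 2
u_3(W vs C,Q) = 8
max payoff 8 at {W}

BR_3 = {W}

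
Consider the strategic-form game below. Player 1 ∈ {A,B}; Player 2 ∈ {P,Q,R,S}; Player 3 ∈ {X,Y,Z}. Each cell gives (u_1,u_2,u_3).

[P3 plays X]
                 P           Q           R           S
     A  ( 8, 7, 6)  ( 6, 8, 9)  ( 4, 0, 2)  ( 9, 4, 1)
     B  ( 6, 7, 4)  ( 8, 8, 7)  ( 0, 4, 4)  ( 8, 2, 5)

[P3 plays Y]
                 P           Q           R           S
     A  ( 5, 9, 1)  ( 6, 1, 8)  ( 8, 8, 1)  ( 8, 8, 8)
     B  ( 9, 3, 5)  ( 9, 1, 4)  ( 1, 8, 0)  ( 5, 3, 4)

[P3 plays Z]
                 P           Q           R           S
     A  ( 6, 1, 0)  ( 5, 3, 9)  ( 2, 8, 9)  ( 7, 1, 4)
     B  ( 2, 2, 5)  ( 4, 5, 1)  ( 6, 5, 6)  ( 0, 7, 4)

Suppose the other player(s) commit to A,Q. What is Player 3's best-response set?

P3 best: {X,Z}

u_3(X vs A,Q) = 9
u_3(Y vs A,Q) = 8
u_3(Z vs A,Q) = 9
max payoff 9 at {X,Z}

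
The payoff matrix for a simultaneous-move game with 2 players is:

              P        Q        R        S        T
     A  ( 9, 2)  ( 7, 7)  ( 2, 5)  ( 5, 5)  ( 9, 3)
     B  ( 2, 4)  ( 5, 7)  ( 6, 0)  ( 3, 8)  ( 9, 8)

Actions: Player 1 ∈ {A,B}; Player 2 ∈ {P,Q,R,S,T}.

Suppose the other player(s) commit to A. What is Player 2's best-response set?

argmax u_2 = {Q}

u_2(P vs A) = 2
u_2(Q vs A) = 7
u_2(R vs A) = 5
u_2(S vs A) = 5
u_2(T vs A) = 3
max payoff 7 at {Q}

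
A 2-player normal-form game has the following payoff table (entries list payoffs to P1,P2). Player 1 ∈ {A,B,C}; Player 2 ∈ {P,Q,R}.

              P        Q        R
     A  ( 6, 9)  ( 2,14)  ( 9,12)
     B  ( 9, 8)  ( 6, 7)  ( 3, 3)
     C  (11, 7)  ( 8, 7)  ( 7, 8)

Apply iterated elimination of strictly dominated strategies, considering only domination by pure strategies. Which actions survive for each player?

Survivors P1:{A,C} P2:{Q,R}

P1 drop B (C beats it: P:11>9 Q:8>6 R:7>3)
P2 drop P (R beats it: A:12>9 C:8>7)
P1→{A,C} P2→{Q,R}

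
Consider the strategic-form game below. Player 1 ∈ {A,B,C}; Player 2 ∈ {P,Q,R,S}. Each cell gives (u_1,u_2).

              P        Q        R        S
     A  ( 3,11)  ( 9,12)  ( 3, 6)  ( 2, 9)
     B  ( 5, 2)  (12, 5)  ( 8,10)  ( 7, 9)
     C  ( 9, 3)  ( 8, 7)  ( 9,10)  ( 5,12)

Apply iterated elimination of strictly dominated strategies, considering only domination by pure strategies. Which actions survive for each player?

P1 drop A (B beats it: P:5>3 Q:12>9 R:8>3 S:7>2)
P2 drop P (Q beats it: B:5>2 C:7>3)
P2 drop Q (R beats it: B:10>5 C:10>7)
P1→{B,C} P2→{R,S}

IESDS → P1:{B,C} P2:{R,S}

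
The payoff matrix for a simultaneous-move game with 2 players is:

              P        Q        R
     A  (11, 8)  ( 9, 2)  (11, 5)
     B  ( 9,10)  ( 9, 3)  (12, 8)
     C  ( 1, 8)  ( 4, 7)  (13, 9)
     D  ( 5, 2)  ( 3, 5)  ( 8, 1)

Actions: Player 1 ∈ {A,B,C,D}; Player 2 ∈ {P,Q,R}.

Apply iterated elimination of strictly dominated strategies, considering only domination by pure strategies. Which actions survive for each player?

P1 drop D (A beats it: P:11>5 Q:9>3 R:11>8)
P2 drop Q (P beats it: A:8>2 B:10>3 C:8>7)
P1→{A,B,C} P2→{P,R}

Survivors P1:{A,B,C} P2:{P,R}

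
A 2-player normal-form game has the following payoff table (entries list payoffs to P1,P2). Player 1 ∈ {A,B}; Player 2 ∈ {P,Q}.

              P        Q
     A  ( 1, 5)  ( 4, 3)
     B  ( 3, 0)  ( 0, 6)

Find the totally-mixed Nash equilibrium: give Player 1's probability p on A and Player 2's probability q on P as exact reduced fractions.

(p,q) = (3/4, 2/3)

P1 indiff ⇒ q·1+(1-q)·4 = q·3+(1-q)·0 ⇒ q(-2) = (1-q)(-4) ⇒ q = 2/3
P2 indiff ⇒ p·5+(1-p)·0 = p·3+(1-p)·6 ⇒ p(2) = (1-p)(6) ⇒ p = 3/4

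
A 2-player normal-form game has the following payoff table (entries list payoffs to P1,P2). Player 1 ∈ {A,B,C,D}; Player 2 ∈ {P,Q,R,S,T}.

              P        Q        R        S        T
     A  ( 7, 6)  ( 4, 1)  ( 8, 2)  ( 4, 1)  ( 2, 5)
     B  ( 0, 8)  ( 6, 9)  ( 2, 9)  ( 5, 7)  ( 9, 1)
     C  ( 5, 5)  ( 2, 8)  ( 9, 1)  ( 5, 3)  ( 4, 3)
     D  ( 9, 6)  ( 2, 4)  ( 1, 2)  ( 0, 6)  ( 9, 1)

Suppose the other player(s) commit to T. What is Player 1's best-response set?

u_1(A vs T) = 2
u_1(B vs T) = 9
u_1(C vs T) = 4
u_1(D vs T) = 9
max payoff 9 at {B,D}

argmax u_1 = {B,D}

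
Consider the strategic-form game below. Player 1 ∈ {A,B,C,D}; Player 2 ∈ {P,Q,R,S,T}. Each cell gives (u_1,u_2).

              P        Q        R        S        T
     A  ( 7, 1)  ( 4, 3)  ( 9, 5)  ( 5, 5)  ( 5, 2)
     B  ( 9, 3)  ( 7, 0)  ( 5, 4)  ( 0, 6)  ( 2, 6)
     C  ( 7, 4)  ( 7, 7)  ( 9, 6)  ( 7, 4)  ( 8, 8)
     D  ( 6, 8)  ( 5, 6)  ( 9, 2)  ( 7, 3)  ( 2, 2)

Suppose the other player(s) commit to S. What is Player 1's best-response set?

BR_1 = {C,D}

u_1(A vs S) = 5
u_1(B vs S) = 0
u_1(C vs S) = 7
u_1(D vs S) = 7
max payoff 7 at {C,D}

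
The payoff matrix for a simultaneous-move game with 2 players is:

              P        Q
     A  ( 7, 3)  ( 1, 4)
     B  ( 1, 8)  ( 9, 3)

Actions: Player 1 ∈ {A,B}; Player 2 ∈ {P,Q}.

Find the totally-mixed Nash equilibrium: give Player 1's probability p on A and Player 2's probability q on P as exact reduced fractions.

P1 indiff ⇒ q·7+(1-q)·1 = q·1+(1-q)·9 ⇒ q(6) = (1-q)(8) ⇒ q = 4/7
P2 indiff ⇒ p·3+(1-p)·8 = p·4+(1-p)·3 ⇒ p(-1) = (1-p)(-5) ⇒ p = 5/6

P1 mixes 5/6 on A; P2 mixes 4/7 on P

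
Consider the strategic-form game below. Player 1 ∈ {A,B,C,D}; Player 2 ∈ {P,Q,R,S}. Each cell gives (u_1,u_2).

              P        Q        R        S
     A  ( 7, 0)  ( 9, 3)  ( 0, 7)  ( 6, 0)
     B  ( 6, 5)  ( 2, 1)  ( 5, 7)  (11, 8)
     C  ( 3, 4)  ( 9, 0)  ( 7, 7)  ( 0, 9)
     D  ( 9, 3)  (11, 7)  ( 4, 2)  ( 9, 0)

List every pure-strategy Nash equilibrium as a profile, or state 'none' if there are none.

NE set: (B,S), (D,Q)

(A,P): not NE [P1→D gives 9>7; P2→R gives 7>0]
(A,Q): not NE [P1→D gives 11>9; P2→R gives 7>3]
(A,R): not NE [P1→C gives 7>0]
(A,S): not NE [P1→B gives 11>6; P2→R gives 7>0]
(B,P): not NE [P1→D gives 9>6; P2→S gives 8>5]
(B,Q): not NE [P1→D gives 11>2; P2→S gives 8>1]
(B,R): not NE [P1→C gives 7>5; P2→S gives 8>7]
(B,S): NE
(C,P): not NE [P1→D gives 9>3; P2→S gives 9>4]
(C,Q): not NE [P1→D gives 11>9; P2→S gives 9>0]
(C,R): not NE [P2→S gives 9>7]
(C,S): not NE [P1→B gives 11>0]
(D,P): not NE [P2→Q gives 7>3]
(D,Q): NE
(D,R): not NE [P1→C gives 7>4; P2→Q gives 7>2]
(D,S): not NE [P1→B gives 11>9; P2→Q gives 7>0]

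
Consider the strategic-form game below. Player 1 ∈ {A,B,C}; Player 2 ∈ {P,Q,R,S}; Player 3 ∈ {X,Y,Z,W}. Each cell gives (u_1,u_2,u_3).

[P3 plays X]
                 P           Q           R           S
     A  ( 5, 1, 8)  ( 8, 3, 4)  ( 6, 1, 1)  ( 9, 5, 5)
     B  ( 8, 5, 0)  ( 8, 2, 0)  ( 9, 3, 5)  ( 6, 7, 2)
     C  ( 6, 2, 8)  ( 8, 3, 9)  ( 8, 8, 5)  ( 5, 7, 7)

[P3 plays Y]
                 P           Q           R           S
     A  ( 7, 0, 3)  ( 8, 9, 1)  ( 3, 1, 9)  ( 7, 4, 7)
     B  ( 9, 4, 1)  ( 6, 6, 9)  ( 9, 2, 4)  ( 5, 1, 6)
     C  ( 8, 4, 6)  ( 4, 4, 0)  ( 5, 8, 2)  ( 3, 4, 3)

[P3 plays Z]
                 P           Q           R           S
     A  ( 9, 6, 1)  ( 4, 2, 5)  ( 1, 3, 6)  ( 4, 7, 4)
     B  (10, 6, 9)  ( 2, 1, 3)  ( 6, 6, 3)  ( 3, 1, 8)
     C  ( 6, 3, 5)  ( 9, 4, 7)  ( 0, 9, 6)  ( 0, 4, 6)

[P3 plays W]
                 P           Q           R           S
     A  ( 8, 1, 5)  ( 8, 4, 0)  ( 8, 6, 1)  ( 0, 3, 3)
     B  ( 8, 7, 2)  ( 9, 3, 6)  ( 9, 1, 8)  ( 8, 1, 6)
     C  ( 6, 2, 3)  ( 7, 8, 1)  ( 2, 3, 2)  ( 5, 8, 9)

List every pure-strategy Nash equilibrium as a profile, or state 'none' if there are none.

NE set: (B,P,Z)

(A,P,X): not NE [P1→B gives 8>5; P2→S gives 5>1]
(A,P,Y): not NE [P1→B gives 9>7; P2→Q gives 9>0; P3→X gives 8>3]
(A,P,Z): not NE [P1→B gives 10>9; P2→S gives 7>6; P3→X gives 8>1]
(A,P,W): not NE [P2→R gives 6>1; P3→X gives 8>5]
(A,Q,X): not NE [P2→S gives 5>3; P3→Z gives 5>4]
(A,Q,Y): not NE [P3→Z gives 5>1]
(A,Q,Z): not NE [P1→C gives 9>4; P2→S gives 7>2]
(A,Q,W): not NE [P1→B gives 9>8; P2→R gives 6>4; P3→Z gives 5>0]
(A,R,X): not NE [P1→B gives 9>6; P2→S gives 5>1; P3→Y gives 9>1]
(A,R,Y): not NE [P1→B gives 9>3; P2→Q gives 9>1]
(A,R,Z): not NE [P1→B gives 6>1; P2→S gives 7>3; P3→Y gives 9>6]
(A,R,W): not NE [P1→B gives 9>8; P3→Y gives 9>1]
(A,S,X): not NE [P3→Y gives 7>5]
(A,S,Y): not NE [P2→Q gives 9>4]
(A,S,Z): not NE [P3→Y gives 7>4]
(A,S,W): not NE [P1→B gives 8>0; P2→R gives 6>3; P3→Y gives 7>3]
(B,P,X): not NE [P2→S gives 7>5; P3→Z gives 9>0]
(B,P,Y): not NE [P2→Q gives 6>4; P3→Z gives 9>1]
(B,P,Z): NE
(B,P,W): not NE [P3→Z gives 9>2]
(B,Q,X): not NE [P2→S gives 7>2; P3→Y gives 9>0]
(B,Q,Y): not NE [P1→A gives 8>6]
(B,Q,Z): not NE [P1→C gives 9>2; P2→R gives 6>1; P3→Y gives 9>3]
(B,Q,W): not NE [P2→P gives 7>3; P3→Y gives 9>6]
(B,R,X): not NE [P2→S gives 7>3; P3→W gives 8>5]
(B,R,Y): not NE [P2→Q gives 6>2; P3→W gives 8>4]
(B,R,Z): not NE [P3→W gives 8>3]
(B,R,W): not NE [P2→P gives 7>1]
(B,S,X): not NE [P1→A gives 9>6; P3→Z gives 8>2]
(B,S,Y): not NE [P1→A gives 7>5; P2→Q gives 6>1; P3→Z gives 8>6]
(B,S,Z): not NE [P1→A gives 4>3; P2→R gives 6>1]
(B,S,W): not NE [P2→P gives 7>1; P3→Z gives 8>6]
(C,P,X): not NE [P1→B gives 8>6; P2→R gives 8>2]
(C,P,Y): not NE [P1→B gives 9>8; P2→R gives 8>4; P3→X gives 8>6]
(C,P,Z): not NE [P1→B gives 10>6; P2→R gives 9>3; P3→X gives 8>5]
(C,P,W): not NE [P1→B gives 8>6; P2→S gives 8>2; P3→X gives 8>3]
(C,Q,X): not NE [P2→R gives 8>3]
(C,Q,Y): not NE [P1→A gives 8>4; P2→R gives 8>4; P3→X gives 9>0]
(C,Q,Z): not NE [P2→R gives 9>4; P3→X gives 9>7]
(C,Q,W): not NE [P1→B gives 9>7; P3→X gives 9>1]
(C,R,X): not NE [P1→B gives 9>8; P3→Z gives 6>5]
(C,R,Y): not NE [P1→B gives 9>5; P3→Z gives 6>2]
(C,R,Z): not NE [P1→B gives 6>0]
(C,R,W): not NE [P1→B gives 9>2; P2→S gives 8>3; P3→Z gives 6>2]
(C,S,X): not NE [P1→A gives 9>5; P2→R gives 8>7; P3→W gives 9>7]
(C,S,Y): not NE [P1→A gives 7>3; P2→R gives 8>4; P3→W gives 9>3]
(C,S,Z): not NE [P1→A gives 4>0; P2→R gives 9>4; P3→W gives 9>6]
(C,S,W): not NE [P1→B gives 8>5]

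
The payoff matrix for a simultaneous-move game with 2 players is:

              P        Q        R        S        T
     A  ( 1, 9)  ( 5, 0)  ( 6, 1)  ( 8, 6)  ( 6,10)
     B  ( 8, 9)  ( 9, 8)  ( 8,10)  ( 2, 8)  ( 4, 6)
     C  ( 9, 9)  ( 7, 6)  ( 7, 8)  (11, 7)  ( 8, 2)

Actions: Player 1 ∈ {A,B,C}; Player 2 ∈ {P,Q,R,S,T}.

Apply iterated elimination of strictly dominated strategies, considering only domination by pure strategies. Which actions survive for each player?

Survivors P1:{B,C} P2:{P,R}

P1 drop A (C beats it: P:9>1 Q:7>5 R:7>6 S:11>8 T:8>6)
P2 drop Q (P beats it: B:9>8 C:9>6)
P2 drop S (P beats it: B:9>8 C:9>7)
P2 drop T (P beats it: B:9>6 C:9>2)
P1→{B,C} P2→{P,R}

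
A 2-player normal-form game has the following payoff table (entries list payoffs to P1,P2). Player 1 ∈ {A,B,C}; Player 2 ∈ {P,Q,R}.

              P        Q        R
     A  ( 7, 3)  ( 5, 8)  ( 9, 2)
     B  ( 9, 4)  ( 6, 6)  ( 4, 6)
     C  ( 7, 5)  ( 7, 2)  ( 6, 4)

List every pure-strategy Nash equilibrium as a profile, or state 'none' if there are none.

PSNE: ∅

(A,P): not NE [P1→B gives 9>7; P2→Q gives 8>3]
(A,Q): not NE [P1→C gives 7>5]
(A,R): not NE [P2→Q gives 8>2]
(B,P): not NE [P2→R gives 6>4]
(B,Q): not NE [P1→C gives 7>6]
(B,R): not NE [P1→A gives 9>4]
(C,P): not NE [P1→B gives 9>7]
(C,Q): not NE [P2→P gives 5>2]
(C,R): not NE [P1→A gives 9>6; P2→P gives 5>4]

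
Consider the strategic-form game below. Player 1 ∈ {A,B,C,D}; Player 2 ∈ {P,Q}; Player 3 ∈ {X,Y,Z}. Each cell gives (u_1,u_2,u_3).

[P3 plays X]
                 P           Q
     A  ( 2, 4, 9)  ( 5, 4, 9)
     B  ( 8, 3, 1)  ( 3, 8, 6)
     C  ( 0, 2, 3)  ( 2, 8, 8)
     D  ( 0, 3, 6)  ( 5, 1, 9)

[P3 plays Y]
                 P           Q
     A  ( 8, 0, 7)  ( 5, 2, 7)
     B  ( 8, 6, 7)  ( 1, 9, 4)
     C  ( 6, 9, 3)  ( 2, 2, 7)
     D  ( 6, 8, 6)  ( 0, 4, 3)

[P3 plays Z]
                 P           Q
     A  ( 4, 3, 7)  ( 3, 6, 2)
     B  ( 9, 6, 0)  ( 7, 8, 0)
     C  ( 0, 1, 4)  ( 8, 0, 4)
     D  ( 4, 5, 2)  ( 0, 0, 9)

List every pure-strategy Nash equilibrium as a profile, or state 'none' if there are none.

(A,P,X): not NE [P1→B gives 8>2]
(A,P,Y): not NE [P2→Q gives 2>0; P3→X gives 9>7]
(A,P,Z): not NE [P1→B gives 9>4; P2→Q gives 6>3; P3→X gives 9>7]
(A,Q,X): NE
(A,Q,Y): not NE [P3→X gives 9>7]
(A,Q,Z): not NE [P1→C gives 8>3; P3→X gives 9>2]
(B,P,X): not NE [P2→Q gives 8>3; P3→Y gives 7>1]
(B,P,Y): not NE [P2→Q gives 9>6]
(B,P,Z): not NE [P2→Q gives 8>6; P3→Y gives 7>0]
(B,Q,X): not NE [P1→D gives 5>3]
(B,Q,Y): not NE [P1→A gives 5>1; P3→X gives 6>4]
(B,Q,Z): not NE [P1→C gives 8>7; P3→X gives 6>0]
(C,P,X): not NE [P1→B gives 8>0; P2→Q gives 8>2; P3→Z gives 4>3]
(C,P,Y): not NE [P1→B gives 8>6; P3→Z gives 4>3]
(C,P,Z): not NE [P1→B gives 9>0]
(C,Q,X): not NE [P1→D gives 5>2]
(C,Q,Y): not NE [P1→A gives 5>2; P2→P gives 9>2; P3→X gives 8>7]
(C,Q,Z): not NE [P2→P gives 1>0; P3→X gives 8>4]
(D,P,X): not NE [P1→B gives 8>0]
(D,P,Y): not NE [P1→B gives 8>6]
(D,P,Z): not NE [P1→B gives 9>4; P3→Y gives 6>2]
(D,Q,X): not NE [P2→P gives 3>1]
(D,Q,Y): not NE [P1→A gives 5>0; P2→P gives 8>4; P3→Z gives 9>3]
(D,Q,Z): not NE [P1→C gives 8>0; P2→P gives 5>0]

PSNE = {(A,Q,X)}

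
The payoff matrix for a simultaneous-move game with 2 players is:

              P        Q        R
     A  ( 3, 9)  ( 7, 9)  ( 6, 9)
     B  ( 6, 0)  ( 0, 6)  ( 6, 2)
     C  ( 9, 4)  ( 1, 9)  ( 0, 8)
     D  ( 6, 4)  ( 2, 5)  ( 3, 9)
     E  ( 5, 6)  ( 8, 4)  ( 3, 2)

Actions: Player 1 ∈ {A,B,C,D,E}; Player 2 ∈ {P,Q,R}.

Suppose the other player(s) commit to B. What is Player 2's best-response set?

u_2(P vs B) = 0
u_2(Q vs B) = 6
u_2(R vs B) = 2
max payoff 6 at {Q}

argmax u_2 = {Q}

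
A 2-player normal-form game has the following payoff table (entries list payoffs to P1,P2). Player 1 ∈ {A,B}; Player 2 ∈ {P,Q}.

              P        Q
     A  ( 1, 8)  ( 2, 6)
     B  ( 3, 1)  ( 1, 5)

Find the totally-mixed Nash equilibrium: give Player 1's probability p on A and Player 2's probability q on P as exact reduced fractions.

(p,q) = (2/3, 1/3)

P1 indiff ⇒ q·1+(1-q)·2 = q·3+(1-q)·1 ⇒ q(-2) = (1-q)(-1) ⇒ q = 1/3
P2 indiff ⇒ p·8+(1-p)·1 = p·6+(1-p)·5 ⇒ p(2) = (1-p)(4) ⇒ p = 2/3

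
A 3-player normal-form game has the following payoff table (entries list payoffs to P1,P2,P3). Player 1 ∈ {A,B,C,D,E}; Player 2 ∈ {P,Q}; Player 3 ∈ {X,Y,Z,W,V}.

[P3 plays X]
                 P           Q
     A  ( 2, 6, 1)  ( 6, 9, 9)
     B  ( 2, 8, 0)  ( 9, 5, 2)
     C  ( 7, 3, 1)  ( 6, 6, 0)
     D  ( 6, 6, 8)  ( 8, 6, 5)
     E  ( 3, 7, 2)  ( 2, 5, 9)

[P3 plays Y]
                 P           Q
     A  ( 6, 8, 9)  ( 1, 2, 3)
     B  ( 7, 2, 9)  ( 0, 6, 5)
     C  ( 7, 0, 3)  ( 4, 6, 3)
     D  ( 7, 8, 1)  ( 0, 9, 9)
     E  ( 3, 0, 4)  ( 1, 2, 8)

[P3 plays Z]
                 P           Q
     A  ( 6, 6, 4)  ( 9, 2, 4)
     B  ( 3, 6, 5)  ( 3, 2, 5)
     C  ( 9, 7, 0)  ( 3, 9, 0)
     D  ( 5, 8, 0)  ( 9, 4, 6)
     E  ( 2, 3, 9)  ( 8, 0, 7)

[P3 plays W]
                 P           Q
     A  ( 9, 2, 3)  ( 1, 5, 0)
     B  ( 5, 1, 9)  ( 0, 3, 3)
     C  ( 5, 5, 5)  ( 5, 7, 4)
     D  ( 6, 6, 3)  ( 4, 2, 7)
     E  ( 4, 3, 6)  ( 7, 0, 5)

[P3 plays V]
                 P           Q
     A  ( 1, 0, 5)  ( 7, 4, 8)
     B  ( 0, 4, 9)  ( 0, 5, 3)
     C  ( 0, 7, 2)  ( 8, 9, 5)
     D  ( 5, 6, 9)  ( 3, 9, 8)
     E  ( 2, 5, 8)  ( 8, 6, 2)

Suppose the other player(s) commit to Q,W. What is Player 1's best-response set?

argmax u_1 = {E}

u_1(A vs Q,W) = 1
u_1(B vs Q,W) = 0
u_1(C vs Q,W) = 5
u_1(D vs Q,W) = 4
u_1(E vs Q,W) = 7
max payoff 7 at {E}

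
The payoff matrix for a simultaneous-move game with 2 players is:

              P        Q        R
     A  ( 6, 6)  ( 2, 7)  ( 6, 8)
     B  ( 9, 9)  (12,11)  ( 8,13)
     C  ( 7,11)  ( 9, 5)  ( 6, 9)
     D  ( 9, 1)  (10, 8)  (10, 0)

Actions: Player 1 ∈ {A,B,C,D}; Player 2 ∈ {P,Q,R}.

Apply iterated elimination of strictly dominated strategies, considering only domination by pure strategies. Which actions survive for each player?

P1 drop A (B beats it: P:9>6 Q:12>2 R:8>6)
P1 drop C (B beats it: P:9>7 Q:12>9 R:8>6)
P2 drop P (Q beats it: B:11>9 D:8>1)
P1→{B,D} P2→{Q,R}

Remaining: P1:{B,D} P2:{Q,R}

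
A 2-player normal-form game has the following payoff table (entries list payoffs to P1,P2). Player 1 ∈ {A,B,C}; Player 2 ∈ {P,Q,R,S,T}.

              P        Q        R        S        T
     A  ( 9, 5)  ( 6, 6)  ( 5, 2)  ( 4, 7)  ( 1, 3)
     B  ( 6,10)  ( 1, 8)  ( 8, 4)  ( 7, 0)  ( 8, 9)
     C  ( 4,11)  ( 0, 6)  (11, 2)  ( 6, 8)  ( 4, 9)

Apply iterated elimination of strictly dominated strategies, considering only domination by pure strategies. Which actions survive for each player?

IESDS → P1:{A,B} P2:{P,Q,S}

P2 drop R (P beats it: A:5>2 B:10>4 C:11>2)
P1 drop C (B beats it: P:6>4 Q:1>0 S:7>6 T:8>4)
P2 drop T (P beats it: A:5>3 B:10>9)
P1→{A,B} P2→{P,Q,S}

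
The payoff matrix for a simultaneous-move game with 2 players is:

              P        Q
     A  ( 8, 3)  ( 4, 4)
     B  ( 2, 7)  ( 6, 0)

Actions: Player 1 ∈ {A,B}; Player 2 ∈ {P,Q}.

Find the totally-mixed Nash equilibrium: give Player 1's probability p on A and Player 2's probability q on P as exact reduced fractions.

P1 indiff ⇒ q·8+(1-q)·4 = q·2+(1-q)·6 ⇒ q(6) = (1-q)(2) ⇒ q = 1/4
P2 indiff ⇒ p·3+(1-p)·7 = p·4+(1-p)·0 ⇒ p(-1) = (1-p)(-7) ⇒ p = 7/8

p=7/8, q=1/4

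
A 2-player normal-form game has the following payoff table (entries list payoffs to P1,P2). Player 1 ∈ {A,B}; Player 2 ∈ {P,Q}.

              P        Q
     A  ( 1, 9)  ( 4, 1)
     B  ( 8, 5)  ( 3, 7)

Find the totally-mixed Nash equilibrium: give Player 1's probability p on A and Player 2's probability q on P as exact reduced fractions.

(p,q) = (1/5, 1/8)

P1 indiff ⇒ q·1+(1-q)·4 = q·8+(1-q)·3 ⇒ q(-7) = (1-q)(-1) ⇒ q = 1/8
P2 indiff ⇒ p·9+(1-p)·5 = p·1+(1-p)·7 ⇒ p(8) = (1-p)(2) ⇒ p = 1/5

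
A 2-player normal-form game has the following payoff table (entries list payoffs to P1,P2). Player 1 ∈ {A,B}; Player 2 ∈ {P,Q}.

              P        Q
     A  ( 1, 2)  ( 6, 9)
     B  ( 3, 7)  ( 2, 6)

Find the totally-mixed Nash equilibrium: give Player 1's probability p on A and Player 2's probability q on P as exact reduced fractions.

P1 indiff ⇒ q·1+(1-q)·6 = q·3+(1-q)·2 ⇒ q(-2) = (1-q)(-4) ⇒ q = 2/3
P2 indiff ⇒ p·2+(1-p)·7 = p·9+(1-p)·6 ⇒ p(-7) = (1-p)(-1) ⇒ p = 1/8

P1 mixes 1/8 on A; P2 mixes 2/3 on P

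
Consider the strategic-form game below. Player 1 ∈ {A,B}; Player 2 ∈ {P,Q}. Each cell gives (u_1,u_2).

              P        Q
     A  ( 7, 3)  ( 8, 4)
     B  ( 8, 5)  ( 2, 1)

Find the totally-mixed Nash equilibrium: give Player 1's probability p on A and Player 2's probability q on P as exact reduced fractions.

p=4/5, q=6/7

P1 indiff ⇒ q·7+(1-q)·8 = q·8+(1-q)·2 ⇒ q(-1) = (1-q)(-6) ⇒ q = 6/7
P2 indiff ⇒ p·3+(1-p)·5 = p·4+(1-p)·1 ⇒ p(-1) = (1-p)(-4) ⇒ p = 4/5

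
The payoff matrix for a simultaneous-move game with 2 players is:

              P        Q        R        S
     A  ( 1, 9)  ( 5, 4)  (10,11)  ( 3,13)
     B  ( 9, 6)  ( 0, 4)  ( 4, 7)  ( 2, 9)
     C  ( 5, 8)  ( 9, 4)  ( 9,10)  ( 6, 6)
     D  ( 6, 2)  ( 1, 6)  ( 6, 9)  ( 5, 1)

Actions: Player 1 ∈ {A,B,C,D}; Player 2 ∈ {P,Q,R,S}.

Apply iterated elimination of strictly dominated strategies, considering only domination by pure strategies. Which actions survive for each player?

Survivors P1:{A,C} P2:{R,S}

P2 drop P (R beats it: A:11>9 B:7>6 C:10>8 D:9>2)
P1 drop B (A beats it: Q:5>0 R:10>4 S:3>2)
P1 drop D (C beats it: Q:9>1 R:9>6 S:6>5)
P2 drop Q (R beats it: A:11>4 C:10>4)
P1→{A,C} P2→{R,S}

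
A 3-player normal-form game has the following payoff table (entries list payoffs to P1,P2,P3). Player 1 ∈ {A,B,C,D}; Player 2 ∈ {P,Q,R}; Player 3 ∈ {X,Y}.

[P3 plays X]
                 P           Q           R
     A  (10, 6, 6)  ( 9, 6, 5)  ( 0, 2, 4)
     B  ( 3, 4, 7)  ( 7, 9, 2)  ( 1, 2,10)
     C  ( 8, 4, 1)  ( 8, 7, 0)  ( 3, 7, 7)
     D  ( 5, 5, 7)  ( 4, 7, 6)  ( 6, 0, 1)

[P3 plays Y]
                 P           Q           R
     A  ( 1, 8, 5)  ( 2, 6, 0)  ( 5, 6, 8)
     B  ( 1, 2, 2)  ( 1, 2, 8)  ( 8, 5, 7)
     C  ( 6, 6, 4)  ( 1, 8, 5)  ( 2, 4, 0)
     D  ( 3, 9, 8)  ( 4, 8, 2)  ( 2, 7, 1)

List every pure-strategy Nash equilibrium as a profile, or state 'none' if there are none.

(A,P,X): NE
(A,P,Y): not NE [P1→C gives 6>1; P3→X gives 6>5]
(A,Q,X): NE
(A,Q,Y): not NE [P1→D gives 4>2; P2→P gives 8>6; P3→X gives 5>0]
(A,R,X): not NE [P1→D gives 6>0; P2→Q gives 6>2; P3→Y gives 8>4]
(A,R,Y): not NE [P1→B gives 8>5; P2→P gives 8>6]
(B,P,X): not NE [P1→A gives 10>3; P2→Q gives 9>4]
(B,P,Y): not NE [P1→C gives 6>1; P2→R gives 5>2; P3→X gives 7>2]
(B,Q,X): not NE [P1→A gives 9>7; P3→Y gives 8>2]
(B,Q,Y): not NE [P1→D gives 4>1; P2→R gives 5>2]
(B,R,X): not NE [P1→D gives 6>1; P2→Q gives 9>2]
(B,R,Y): not NE [P3→X gives 10>7]
(C,P,X): not NE [P1→A gives 10>8; P2→R gives 7>4; P3→Y gives 4>1]
(C,P,Y): not NE [P2→Q gives 8>6]
(C,Q,X): not NE [P1→A gives 9>8; P3→Y gives 5>0]
(C,Q,Y): not NE [P1→D gives 4>1]
(C,R,X): not NE [P1→D gives 6>3]
(C,R,Y): not NE [P1→B gives 8>2; P2→Q gives 8>4; P3→X gives 7>0]
(D,P,X): not NE [P1→A gives 10>5; P2→Q gives 7>5; P3→Y gives 8>7]
(D,P,Y): not NE [P1→C gives 6>3]
(D,Q,X): not NE [P1→A gives 9>4]
(D,Q,Y): not NE [P2→P gives 9>8; P3→X gives 6>2]
(D,R,X): not NE [P2→Q gives 7>0]
(D,R,Y): not NE [P1→B gives 8>2; P2→P gives 9>7]

Nash profiles: (A,P,X), (A,Q,X)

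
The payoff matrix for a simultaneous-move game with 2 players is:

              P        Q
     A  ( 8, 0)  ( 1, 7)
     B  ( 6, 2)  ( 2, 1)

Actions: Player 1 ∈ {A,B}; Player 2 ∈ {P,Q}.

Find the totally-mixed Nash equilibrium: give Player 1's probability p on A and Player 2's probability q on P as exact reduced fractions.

(p,q) = (1/8, 1/3)

P1 indiff ⇒ q·8+(1-q)·1 = q·6+(1-q)·2 ⇒ q(2) = (1-q)(1) ⇒ q = 1/3
P2 indiff ⇒ p·0+(1-p)·2 = p·7+(1-p)·1 ⇒ p(-7) = (1-p)(-1) ⇒ p = 1/8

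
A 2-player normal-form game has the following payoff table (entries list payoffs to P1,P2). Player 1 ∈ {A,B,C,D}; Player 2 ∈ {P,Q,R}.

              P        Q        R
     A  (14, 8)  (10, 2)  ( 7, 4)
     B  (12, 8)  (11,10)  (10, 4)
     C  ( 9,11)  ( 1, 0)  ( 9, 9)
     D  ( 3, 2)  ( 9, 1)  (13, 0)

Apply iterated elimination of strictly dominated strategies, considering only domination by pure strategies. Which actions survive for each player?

IESDS → P1:{A,B} P2:{P,Q}

P1 drop C (B beats it: P:12>9 Q:11>1 R:10>9)
P2 drop R (P beats it: A:8>4 B:8>4 D:2>0)
P1 drop D (A beats it: P:14>3 Q:10>9)
P1→{A,B} P2→{P,Q}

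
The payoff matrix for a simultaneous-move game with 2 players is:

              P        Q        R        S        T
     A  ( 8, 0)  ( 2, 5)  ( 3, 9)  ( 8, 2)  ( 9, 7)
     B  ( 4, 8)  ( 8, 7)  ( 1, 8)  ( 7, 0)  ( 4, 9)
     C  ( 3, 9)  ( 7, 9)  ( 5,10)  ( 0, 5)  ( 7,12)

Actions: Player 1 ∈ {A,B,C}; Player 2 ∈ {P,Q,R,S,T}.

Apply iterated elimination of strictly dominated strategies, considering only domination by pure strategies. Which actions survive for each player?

P2 drop P (T beats it: A:7>0 B:9>8 C:12>9)
P2 drop Q (R beats it: A:9>5 B:8>7 C:10>9)
P1 drop B (A beats it: R:3>1 S:8>7 T:9>4)
P2 drop S (R beats it: A:9>2 C:10>5)
P1→{A,C} P2→{R,T}

Remaining: P1:{A,C} P2:{R,T}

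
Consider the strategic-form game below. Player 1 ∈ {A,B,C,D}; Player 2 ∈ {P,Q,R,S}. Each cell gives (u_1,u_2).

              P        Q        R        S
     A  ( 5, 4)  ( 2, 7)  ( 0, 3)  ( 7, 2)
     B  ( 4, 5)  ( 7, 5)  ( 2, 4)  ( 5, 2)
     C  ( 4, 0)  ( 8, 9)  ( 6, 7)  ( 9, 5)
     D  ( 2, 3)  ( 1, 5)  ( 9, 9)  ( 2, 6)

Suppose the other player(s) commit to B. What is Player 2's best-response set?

P2 best: {P,Q}

u_2(P vs B) = 5
u_2(Q vs B) = 5
u_2(R vs B) = 4
u_2(S vs B) = 2
max payoff 5 at {P,Q}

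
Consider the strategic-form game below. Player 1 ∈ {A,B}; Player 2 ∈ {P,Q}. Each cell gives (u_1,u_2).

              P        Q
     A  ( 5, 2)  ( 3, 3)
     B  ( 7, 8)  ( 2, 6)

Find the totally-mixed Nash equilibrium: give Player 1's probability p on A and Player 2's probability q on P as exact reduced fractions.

p=2/3, q=1/3

P1 indiff ⇒ q·5+(1-q)·3 = q·7+(1-q)·2 ⇒ q(-2) = (1-q)(-1) ⇒ q = 1/3
P2 indiff ⇒ p·2+(1-p)·8 = p·3+(1-p)·6 ⇒ p(-1) = (1-p)(-2) ⇒ p = 2/3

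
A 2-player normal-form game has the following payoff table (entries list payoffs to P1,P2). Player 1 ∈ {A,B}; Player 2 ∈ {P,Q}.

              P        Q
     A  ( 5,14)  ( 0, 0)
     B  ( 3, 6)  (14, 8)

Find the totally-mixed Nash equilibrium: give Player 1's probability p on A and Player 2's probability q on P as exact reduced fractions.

P1 mixes 1/8 on A; P2 mixes 7/8 on P

P1 indiff ⇒ q·5+(1-q)·0 = q·3+(1-q)·14 ⇒ q(2) = (1-q)(14) ⇒ q = 7/8
P2 indiff ⇒ p·14+(1-p)·6 = p·0+(1-p)·8 ⇒ p(14) = (1-p)(2) ⇒ p = 1/8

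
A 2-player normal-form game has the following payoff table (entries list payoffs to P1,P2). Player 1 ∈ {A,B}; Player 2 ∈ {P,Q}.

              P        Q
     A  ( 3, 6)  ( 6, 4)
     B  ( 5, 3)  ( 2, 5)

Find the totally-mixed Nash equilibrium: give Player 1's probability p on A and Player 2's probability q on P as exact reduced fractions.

p=1/2, q=2/3

P1 indiff ⇒ q·3+(1-q)·6 = q·5+(1-q)·2 ⇒ q(-2) = (1-q)(-4) ⇒ q = 2/3
P2 indiff ⇒ p·6+(1-p)·3 = p·4+(1-p)·5 ⇒ p(2) = (1-p)(2) ⇒ p = 1/2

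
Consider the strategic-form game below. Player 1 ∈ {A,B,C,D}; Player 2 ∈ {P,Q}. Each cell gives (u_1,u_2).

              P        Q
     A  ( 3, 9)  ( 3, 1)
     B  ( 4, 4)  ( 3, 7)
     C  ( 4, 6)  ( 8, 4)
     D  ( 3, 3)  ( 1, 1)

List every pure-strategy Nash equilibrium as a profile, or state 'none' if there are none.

(A,P): not NE [P1→C gives 4>3]
(A,Q): not NE [P1→C gives 8>3; P2→P gives 9>1]
(B,P): not NE [P2→Q gives 7>4]
(B,Q): not NE [P1→C gives 8>3]
(C,P): NE
(C,Q): not NE [P2→P gives 6>4]
(D,P): not NE [P1→C gives 4>3]
(D,Q): not NE [P1→C gives 8>1; P2→P gives 3>1]

Nash profiles: (C,P)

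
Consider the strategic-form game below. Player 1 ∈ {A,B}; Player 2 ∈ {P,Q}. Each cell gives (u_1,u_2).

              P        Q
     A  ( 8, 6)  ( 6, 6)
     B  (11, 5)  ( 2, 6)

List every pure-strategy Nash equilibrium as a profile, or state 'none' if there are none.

(A,P): not NE [P1→B gives 11>8]
(A,Q): NE
(B,P): not NE [P2→Q gives 6>5]
(B,Q): not NE [P1→A gives 6>2]

NE set: (A,Q)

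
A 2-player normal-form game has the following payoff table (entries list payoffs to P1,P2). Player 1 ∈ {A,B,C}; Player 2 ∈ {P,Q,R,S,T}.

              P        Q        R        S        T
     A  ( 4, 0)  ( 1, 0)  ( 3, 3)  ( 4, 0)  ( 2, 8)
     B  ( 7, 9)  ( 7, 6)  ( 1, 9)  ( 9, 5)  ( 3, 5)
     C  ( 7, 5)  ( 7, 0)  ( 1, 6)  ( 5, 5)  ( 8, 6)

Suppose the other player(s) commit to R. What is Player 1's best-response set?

u_1(A vs R) = 3
u_1(B vs R) = 1
u_1(C vs R) = 1
max payoff 3 at {A}

BR_1 = {A}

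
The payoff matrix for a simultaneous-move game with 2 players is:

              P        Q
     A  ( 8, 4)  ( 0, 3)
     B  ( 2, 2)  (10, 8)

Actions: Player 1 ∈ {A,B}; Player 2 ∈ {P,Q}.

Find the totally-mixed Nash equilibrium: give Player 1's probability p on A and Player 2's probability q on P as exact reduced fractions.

P1 indiff ⇒ q·8+(1-q)·0 = q·2+(1-q)·10 ⇒ q(6) = (1-q)(10) ⇒ q = 5/8
P2 indiff ⇒ p·4+(1-p)·2 = p·3+(1-p)·8 ⇒ p(1) = (1-p)(6) ⇒ p = 6/7

P1 mixes 6/7 on A; P2 mixes 5/8 on P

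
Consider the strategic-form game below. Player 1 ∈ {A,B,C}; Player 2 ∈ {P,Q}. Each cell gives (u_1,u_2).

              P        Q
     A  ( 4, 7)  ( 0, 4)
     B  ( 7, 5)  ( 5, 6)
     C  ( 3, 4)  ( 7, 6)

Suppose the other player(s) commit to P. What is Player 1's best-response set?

P1 best: {B}

u_1(A vs P) = 4
u_1(B vs P) = 7
u_1(C vs P) = 3
max payoff 7 at {B}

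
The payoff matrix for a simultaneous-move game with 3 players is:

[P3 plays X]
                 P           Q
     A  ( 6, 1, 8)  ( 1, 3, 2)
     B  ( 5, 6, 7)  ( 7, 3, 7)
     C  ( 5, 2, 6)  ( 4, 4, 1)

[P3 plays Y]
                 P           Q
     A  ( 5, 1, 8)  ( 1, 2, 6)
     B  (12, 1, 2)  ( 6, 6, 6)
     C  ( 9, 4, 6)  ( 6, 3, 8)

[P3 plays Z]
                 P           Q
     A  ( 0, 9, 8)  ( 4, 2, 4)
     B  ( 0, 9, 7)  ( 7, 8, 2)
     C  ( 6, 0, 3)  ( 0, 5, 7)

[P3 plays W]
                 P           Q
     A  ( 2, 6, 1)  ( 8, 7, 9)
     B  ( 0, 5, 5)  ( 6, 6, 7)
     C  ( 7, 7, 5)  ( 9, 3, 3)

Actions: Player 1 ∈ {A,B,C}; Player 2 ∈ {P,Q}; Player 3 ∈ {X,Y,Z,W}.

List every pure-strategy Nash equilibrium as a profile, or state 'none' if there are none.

Equilibria: none

(A,P,X): not NE [P2→Q gives 3>1]
(A,P,Y): not NE [P1→B gives 12>5; P2→Q gives 2>1]
(A,P,Z): not NE [P1→C gives 6>0]
(A,P,W): not NE [P1→C gives 7>2; P2→Q gives 7>6; P3→Z gives 8>1]
(A,Q,X): not NE [P1→B gives 7>1; P3→W gives 9>2]
(A,Q,Y): not NE [P1→C gives 6>1; P3→W gives 9>6]
(A,Q,Z): not NE [P1→B gives 7>4; P2→P gives 9>2; P3→W gives 9>4]
(A,Q,W): not NE [P1→C gives 9>8]
(B,P,X): not NE [P1→A gives 6>5]
(B,P,Y): not NE [P2→Q gives 6>1; P3→Z gives 7>2]
(B,P,Z): not NE [P1→C gives 6>0]
(B,P,W): not NE [P1→C gives 7>0; P2→Q gives 6>5; P3→Z gives 7>5]
(B,Q,X): not NE [P2→P gives 6>3]
(B,Q,Y): not NE [P3→W gives 7>6]
(B,Q,Z): not NE [P2→P gives 9>8; P3→W gives 7>2]
(B,Q,W): not NE [P1→C gives 9>6]
(C,P,X): not NE [P1→A gives 6>5; P2→Q gives 4>2]
(C,P,Y): not NE [P1→B gives 12>9]
(C,P,Z): not NE [P2→Q gives 5>0; P3→Y gives 6>3]
(C,P,W): not NE [P3→Y gives 6>5]
(C,Q,X): not NE [P1→B gives 7>4; P3→Y gives 8>1]
(C,Q,Y): not NE [P2→P gives 4>3]
(C,Q,Z): not NE [P1→B gives 7>0; P3→Y gives 8>7]
(C,Q,W): not NE [P2→P gives 7>3; P3→Y gives 8>3]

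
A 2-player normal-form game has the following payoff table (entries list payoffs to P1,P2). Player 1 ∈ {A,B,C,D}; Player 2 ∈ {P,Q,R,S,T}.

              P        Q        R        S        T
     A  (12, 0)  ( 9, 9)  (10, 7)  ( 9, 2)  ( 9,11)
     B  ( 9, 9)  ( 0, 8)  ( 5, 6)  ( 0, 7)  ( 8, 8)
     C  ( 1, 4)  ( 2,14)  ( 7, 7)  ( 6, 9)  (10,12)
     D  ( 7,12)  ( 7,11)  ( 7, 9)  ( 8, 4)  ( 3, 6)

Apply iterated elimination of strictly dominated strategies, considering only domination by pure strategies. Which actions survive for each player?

Survivors P1:{A,C} P2:{Q,T}

P1 drop B (A beats it: P:12>9 Q:9>0 R:10>5 S:9>0 T:9>8)
P1 drop D (A beats it: P:12>7 Q:9>7 R:10>7 S:9>8 T:9>3)
P2 drop P (Q beats it: A:9>0 C:14>4)
P2 drop R (Q beats it: A:9>7 C:14>7)
P2 drop S (Q beats it: A:9>2 C:14>9)
P1→{A,C} P2→{Q,T}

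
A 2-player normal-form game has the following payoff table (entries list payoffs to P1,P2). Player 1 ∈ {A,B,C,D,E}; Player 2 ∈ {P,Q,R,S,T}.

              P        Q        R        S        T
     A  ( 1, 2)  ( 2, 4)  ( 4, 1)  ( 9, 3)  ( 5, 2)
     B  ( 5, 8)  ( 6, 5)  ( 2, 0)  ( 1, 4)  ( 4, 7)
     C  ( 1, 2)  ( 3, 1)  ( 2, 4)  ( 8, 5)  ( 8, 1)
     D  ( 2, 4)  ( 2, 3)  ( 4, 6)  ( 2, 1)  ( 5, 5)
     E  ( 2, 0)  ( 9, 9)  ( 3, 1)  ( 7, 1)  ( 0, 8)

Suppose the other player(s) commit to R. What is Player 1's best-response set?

u_1(A vs R) = 4
u_1(B vs R) = 2
u_1(C vs R) = 2
u_1(D vs R) = 4
u_1(E vs R) = 3
max payoff 4 at {A,D}

P1 best: {A,D}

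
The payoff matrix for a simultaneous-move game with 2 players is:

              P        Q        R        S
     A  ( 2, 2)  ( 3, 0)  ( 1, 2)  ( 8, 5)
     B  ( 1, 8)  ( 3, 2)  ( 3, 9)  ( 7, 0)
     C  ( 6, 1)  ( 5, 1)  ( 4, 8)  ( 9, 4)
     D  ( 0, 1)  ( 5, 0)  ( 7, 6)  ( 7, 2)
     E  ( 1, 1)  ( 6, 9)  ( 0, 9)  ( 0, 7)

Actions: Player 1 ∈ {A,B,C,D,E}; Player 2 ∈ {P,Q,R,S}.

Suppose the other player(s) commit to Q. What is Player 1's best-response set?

P1 best: {E}

u_1(A vs Q) = 3
u_1(B vs Q) = 3
u_1(C vs Q) = 5
u_1(D vs Q) = 5
u_1(E vs Q) = 6
max payoff 6 at {E}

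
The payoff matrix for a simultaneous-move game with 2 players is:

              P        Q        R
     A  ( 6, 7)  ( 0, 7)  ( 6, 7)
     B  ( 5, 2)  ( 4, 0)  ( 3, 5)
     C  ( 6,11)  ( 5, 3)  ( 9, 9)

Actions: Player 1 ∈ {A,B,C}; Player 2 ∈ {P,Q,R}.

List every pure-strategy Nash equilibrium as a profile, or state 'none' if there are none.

(A,P): NE
(A,Q): not NE [P1→C gives 5>0]
(A,R): not NE [P1→C gives 9>6]
(B,P): not NE [P1→C gives 6>5; P2→R gives 5>2]
(B,Q): not NE [P1→C gives 5>4; P2→R gives 5>0]
(B,R): not NE [P1→C gives 9>3]
(C,P): NE
(C,Q): not NE [P2→P gives 11>3]
(C,R): not NE [P2→P gives 11>9]

NE set: (A,P), (C,P)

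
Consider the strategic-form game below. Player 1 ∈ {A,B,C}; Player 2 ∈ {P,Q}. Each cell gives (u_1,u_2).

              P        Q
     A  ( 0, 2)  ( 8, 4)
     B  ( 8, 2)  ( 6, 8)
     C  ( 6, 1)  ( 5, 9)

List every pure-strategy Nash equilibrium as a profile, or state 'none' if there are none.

(A,P): not NE [P1→B gives 8>0; P2→Q gives 4>2]
(A,Q): NE
(B,P): not NE [P2→Q gives 8>2]
(B,Q): not NE [P1→A gives 8>6]
(C,P): not NE [P1→B gives 8>6; P2→Q gives 9>1]
(C,Q): not NE [P1→A gives 8>5]

Nash profiles: (A,Q)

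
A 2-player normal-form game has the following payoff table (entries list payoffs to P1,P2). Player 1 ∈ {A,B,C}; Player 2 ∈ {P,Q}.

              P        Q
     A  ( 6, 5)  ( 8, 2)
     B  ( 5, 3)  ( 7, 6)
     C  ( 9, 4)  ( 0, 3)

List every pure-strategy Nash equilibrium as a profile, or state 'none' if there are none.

Nash profiles: (C,P)

(A,P): not NE [P1→C gives 9>6]
(A,Q): not NE [P2→P gives 5>2]
(B,P): not NE [P1→C gives 9>5; P2→Q gives 6>3]
(B,Q): not NE [P1→A gives 8>7]
(C,P): NE
(C,Q): not NE [P1→A gives 8>0; P2→P gives 4>3]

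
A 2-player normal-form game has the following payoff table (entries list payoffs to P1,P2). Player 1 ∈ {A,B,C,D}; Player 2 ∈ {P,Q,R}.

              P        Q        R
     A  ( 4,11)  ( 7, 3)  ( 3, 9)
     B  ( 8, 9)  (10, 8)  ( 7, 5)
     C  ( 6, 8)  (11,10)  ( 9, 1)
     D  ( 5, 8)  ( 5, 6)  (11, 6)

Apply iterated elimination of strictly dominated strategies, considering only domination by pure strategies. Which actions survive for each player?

Survivors P1:{B,C} P2:{P,Q}

P1 drop A (B beats it: P:8>4 Q:10>7 R:7>3)
P2 drop R (P beats it: B:9>5 C:8>1 D:8>6)
P1 drop D (B beats it: P:8>5 Q:10>5)
P1→{B,C} P2→{P,Q}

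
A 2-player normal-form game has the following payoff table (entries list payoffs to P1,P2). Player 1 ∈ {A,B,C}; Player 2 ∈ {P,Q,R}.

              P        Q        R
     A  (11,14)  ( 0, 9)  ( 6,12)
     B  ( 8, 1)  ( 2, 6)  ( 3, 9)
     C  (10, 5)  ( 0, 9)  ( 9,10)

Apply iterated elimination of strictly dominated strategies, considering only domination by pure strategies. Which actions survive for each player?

P2 drop Q (R beats it: A:12>9 B:9>6 C:10>9)
P1 drop B (A beats it: P:11>8 R:6>3)
P1→{A,C} P2→{P,R}

Remaining: P1:{A,C} P2:{P,R}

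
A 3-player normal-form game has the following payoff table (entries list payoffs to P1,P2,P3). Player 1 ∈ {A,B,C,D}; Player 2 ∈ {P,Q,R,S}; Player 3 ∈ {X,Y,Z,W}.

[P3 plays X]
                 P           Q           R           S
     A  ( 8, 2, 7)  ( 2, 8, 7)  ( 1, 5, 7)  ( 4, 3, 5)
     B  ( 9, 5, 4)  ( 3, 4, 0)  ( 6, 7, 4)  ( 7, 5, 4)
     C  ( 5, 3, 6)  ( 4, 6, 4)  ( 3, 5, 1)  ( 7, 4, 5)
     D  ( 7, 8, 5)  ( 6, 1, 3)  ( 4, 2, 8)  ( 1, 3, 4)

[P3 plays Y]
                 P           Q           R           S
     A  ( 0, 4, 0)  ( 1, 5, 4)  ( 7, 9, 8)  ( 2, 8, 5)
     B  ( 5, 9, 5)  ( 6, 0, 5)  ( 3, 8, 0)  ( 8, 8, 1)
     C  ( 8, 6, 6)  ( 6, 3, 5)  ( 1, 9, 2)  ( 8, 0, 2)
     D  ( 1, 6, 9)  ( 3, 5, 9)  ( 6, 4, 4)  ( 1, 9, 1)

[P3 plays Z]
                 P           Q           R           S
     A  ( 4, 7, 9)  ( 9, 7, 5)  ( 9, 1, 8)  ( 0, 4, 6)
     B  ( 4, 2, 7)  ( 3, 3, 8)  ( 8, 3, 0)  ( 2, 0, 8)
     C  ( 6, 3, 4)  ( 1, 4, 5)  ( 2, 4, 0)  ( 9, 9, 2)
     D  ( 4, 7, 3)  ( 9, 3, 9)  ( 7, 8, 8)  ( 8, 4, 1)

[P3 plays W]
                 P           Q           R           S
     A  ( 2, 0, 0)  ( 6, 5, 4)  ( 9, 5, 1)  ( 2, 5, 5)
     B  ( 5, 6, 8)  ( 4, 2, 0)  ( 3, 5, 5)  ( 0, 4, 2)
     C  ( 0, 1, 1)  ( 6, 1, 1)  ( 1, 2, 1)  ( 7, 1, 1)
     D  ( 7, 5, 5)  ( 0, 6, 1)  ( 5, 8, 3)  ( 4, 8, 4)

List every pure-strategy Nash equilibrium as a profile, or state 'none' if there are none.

PSNE = {(A,R,Y)}

(A,P,X): not NE [P1→B gives 9>8; P2→Q gives 8>2; P3→Z gives 9>7]
(A,P,Y): not NE [P1→C gives 8>0; P2→R gives 9>4; P3→Z gives 9>0]
(A,P,Z): not NE [P1→C gives 6>4]
(A,P,W): not NE [P1→D gives 7>2; P2→S gives 5>0; P3→Z gives 9>0]
(A,Q,X): not NE [P1→D gives 6>2]
(A,Q,Y): not NE [P1→C gives 6>1; P2→R gives 9>5; P3→X gives 7>4]
(A,Q,Z): not NE [P3→X gives 7>5]
(A,Q,W): not NE [P3→X gives 7>4]
(A,R,X): not NE [P1→B gives 6>1; P2→Q gives 8>5; P3→Z gives 8>7]
(A,R,Y): NE
(A,R,Z): not NE [P2→Q gives 7>1]
(A,R,W): not NE [P3→Z gives 8>1]
(A,S,X): not NE [P1→C gives 7>4; P2→Q gives 8>3; P3→Z gives 6>5]
(A,S,Y): not NE [P1→C gives 8>2; P2→R gives 9>8; P3→Z gives 6>5]
(A,S,Z): not NE [P1→C gives 9>0; P2→Q gives 7>4]
(A,S,W): not NE [P1→C gives 7>2; P3→Z gives 6>5]
(B,P,X): not NE [P2→R gives 7>5; P3→W gives 8>4]
(B,P,Y): not NE [P1→C gives 8>5; P3→W gives 8>5]
(B,P,Z): not NE [P1→C gives 6>4; P2→R gives 3>2; P3→W gives 8>7]
(B,P,W): not NE [P1→D gives 7>5]
(B,Q,X): not NE [P1→D gives 6>3; P2→R gives 7>4; P3→Z gives 8>0]
(B,Q,Y): not NE [P2→P gives 9>0; P3→Z gives 8>5]
(B,Q,Z): not NE [P1→D gives 9>3]
(B,Q,W): not NE [P1→C gives 6>4; P2→P gives 6>2; P3→Z gives 8>0]
(B,R,X): not NE [P3→W gives 5>4]
(B,R,Y): not NE [P1→A gives 7>3; P2→P gives 9>8; P3→W gives 5>0]
(B,R,Z): not NE [P1→A gives 9>8; P3→W gives 5>0]
(B,R,W): not NE [P1→A gives 9>3; P2→P gives 6>5]
(B,S,X): not NE [P2→R gives 7>5; P3→Z gives 8>4]
(B,S,Y): not NE [P2→P gives 9>8; P3→Z gives 8>1]
(B,S,Z): not NE [P1→C gives 9>2; P2→R gives 3>0]
(B,S,W): not NE [P1→C gives 7>0; P2→P gives 6>4; P3→Z gives 8>2]
(C,P,X): not NE [P1→B gives 9>5; P2→Q gives 6>3]
(C,P,Y): not NE [P2→R gives 9>6]
(C,P,Z): not NE [P2→S gives 9>3; P3→Y gives 6>4]
(C,P,W): not NE [P1→D gives 7>0; P2→R gives 2>1; P3→Y gives 6>1]
(C,Q,X): not NE [P1→D gives 6>4; P3→Z gives 5>4]
(C,Q,Y): not NE [P2→R gives 9>3]
(C,Q,Z): not NE [P1→D gives 9>1; P2→S gives 9>4]
(C,Q,W): not NE [P2→R gives 2>1; P3→Z gives 5>1]
(C,R,X): not NE [P1→B gives 6>3; P2→Q gives 6>5; P3→Y gives 2>1]
(C,R,Y): not NE [P1→A gives 7>1]
(C,R,Z): not NE [P1→A gives 9>2; P2→S gives 9>4; P3→Y gives 2>0]
(C,R,W): not NE [P1→A gives 9>1; P3→Y gives 2>1]
(C,S,X): not NE [P2→Q gives 6>4]
(C,S,Y): not NE [P2→R gives 9>0; P3→X gives 5>2]
(C,S,Z): not NE [P3→X gives 5>2]
(C,S,W): not NE [P2→R gives 2>1; P3→X gives 5>1]
(D,P,X): not NE [P1→B gives 9>7; P3→Y gives 9>5]
(D,P,Y): not NE [P1→C gives 8>1; P2→S gives 9>6]
(D,P,Z): not NE [P1→C gives 6>4; P2→R gives 8>7; P3→Y gives 9>3]
(D,P,W): not NE [P2→S gives 8>5; P3→Y gives 9>5]
(D,Q,X): not NE [P2→P gives 8>1; P3→Z gives 9>3]
(D,Q,Y): not NE [P1→C gives 6>3; P2→S gives 9>5]
(D,Q,Z): not NE [P2→R gives 8>3]
(D,Q,W): not NE [P1→C gives 6>0; P2→S gives 8>6; P3→Z gives 9>1]
(D,R,X): not NE [P1→B gives 6>4; P2→P gives 8>2]
(D,R,Y): not NE [P1→A gives 7>6; P2→S gives 9>4; P3→Z gives 8>4]
(D,R,Z): not NE [P1→A gives 9>7]
(D,R,W): not NE [P1→A gives 9>5; P3→Z gives 8>3]
(D,S,X): not NE [P1→C gives 7>1; P2→P gives 8>3]
(D,S,Y): not NE [P1→C gives 8>1; P3→W gives 4>1]
(D,S,Z): not NE [P1→C gives 9>8; P2→R gives 8>4; P3→W gives 4>1]
(D,S,W): not NE [P1→C gives 7>4]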